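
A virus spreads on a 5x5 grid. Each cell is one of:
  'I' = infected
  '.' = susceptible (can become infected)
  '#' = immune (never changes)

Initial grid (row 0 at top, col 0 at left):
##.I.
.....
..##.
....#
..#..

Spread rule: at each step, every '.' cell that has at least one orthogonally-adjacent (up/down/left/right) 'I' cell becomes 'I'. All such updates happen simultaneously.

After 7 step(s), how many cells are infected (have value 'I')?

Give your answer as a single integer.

Step 0 (initial): 1 infected
Step 1: +3 new -> 4 infected
Step 2: +2 new -> 6 infected
Step 3: +2 new -> 8 infected
Step 4: +2 new -> 10 infected
Step 5: +2 new -> 12 infected
Step 6: +3 new -> 15 infected
Step 7: +2 new -> 17 infected

Answer: 17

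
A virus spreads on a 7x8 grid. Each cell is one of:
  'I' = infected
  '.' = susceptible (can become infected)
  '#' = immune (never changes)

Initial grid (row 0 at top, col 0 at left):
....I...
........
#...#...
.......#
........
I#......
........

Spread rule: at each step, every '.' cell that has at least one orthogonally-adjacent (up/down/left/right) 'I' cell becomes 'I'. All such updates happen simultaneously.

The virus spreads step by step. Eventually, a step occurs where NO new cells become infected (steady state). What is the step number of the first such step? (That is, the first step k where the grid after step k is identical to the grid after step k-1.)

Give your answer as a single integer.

Answer: 9

Derivation:
Step 0 (initial): 2 infected
Step 1: +5 new -> 7 infected
Step 2: +7 new -> 14 infected
Step 3: +9 new -> 23 infected
Step 4: +12 new -> 35 infected
Step 5: +8 new -> 43 infected
Step 6: +4 new -> 47 infected
Step 7: +3 new -> 50 infected
Step 8: +2 new -> 52 infected
Step 9: +0 new -> 52 infected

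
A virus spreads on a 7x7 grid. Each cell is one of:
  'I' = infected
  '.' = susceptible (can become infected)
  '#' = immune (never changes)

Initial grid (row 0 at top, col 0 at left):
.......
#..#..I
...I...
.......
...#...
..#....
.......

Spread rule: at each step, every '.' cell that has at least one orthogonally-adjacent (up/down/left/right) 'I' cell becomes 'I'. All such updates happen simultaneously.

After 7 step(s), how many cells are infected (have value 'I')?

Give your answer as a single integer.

Answer: 45

Derivation:
Step 0 (initial): 2 infected
Step 1: +6 new -> 8 infected
Step 2: +8 new -> 16 infected
Step 3: +9 new -> 25 infected
Step 4: +7 new -> 32 infected
Step 5: +7 new -> 39 infected
Step 6: +4 new -> 43 infected
Step 7: +2 new -> 45 infected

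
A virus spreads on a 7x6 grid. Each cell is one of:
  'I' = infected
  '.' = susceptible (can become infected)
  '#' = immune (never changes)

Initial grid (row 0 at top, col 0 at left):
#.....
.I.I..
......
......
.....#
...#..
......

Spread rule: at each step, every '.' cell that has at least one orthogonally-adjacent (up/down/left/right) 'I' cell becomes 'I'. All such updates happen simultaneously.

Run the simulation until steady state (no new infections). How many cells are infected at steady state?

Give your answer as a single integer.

Answer: 39

Derivation:
Step 0 (initial): 2 infected
Step 1: +7 new -> 9 infected
Step 2: +8 new -> 17 infected
Step 3: +7 new -> 24 infected
Step 4: +5 new -> 29 infected
Step 5: +4 new -> 33 infected
Step 6: +4 new -> 37 infected
Step 7: +2 new -> 39 infected
Step 8: +0 new -> 39 infected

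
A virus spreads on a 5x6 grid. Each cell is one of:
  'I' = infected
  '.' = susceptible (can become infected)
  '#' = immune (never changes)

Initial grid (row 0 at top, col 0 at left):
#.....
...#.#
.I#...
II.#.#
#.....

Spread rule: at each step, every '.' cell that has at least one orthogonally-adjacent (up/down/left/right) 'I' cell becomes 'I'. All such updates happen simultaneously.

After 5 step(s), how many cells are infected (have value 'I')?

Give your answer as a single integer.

Step 0 (initial): 3 infected
Step 1: +4 new -> 7 infected
Step 2: +4 new -> 11 infected
Step 3: +2 new -> 13 infected
Step 4: +2 new -> 15 infected
Step 5: +3 new -> 18 infected

Answer: 18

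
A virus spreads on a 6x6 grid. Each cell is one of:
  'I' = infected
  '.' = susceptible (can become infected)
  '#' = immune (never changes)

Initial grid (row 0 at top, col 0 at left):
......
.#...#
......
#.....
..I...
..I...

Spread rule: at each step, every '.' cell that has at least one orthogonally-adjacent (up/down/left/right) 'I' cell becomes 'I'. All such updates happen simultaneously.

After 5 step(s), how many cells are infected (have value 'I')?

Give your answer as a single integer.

Answer: 30

Derivation:
Step 0 (initial): 2 infected
Step 1: +5 new -> 7 infected
Step 2: +7 new -> 14 infected
Step 3: +6 new -> 20 infected
Step 4: +5 new -> 25 infected
Step 5: +5 new -> 30 infected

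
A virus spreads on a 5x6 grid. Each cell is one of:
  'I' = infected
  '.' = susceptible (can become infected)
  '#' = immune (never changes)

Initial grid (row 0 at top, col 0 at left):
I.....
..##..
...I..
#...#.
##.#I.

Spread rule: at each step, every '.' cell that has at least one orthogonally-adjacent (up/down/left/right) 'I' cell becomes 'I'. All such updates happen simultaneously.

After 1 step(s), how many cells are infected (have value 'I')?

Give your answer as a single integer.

Step 0 (initial): 3 infected
Step 1: +6 new -> 9 infected

Answer: 9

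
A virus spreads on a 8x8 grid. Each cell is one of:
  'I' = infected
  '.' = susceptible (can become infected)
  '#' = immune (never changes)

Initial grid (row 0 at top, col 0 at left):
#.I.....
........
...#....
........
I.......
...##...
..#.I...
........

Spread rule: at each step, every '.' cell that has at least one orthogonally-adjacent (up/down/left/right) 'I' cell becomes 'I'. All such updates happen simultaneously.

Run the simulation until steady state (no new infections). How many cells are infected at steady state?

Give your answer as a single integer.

Answer: 59

Derivation:
Step 0 (initial): 3 infected
Step 1: +9 new -> 12 infected
Step 2: +13 new -> 25 infected
Step 3: +14 new -> 39 infected
Step 4: +10 new -> 49 infected
Step 5: +6 new -> 55 infected
Step 6: +3 new -> 58 infected
Step 7: +1 new -> 59 infected
Step 8: +0 new -> 59 infected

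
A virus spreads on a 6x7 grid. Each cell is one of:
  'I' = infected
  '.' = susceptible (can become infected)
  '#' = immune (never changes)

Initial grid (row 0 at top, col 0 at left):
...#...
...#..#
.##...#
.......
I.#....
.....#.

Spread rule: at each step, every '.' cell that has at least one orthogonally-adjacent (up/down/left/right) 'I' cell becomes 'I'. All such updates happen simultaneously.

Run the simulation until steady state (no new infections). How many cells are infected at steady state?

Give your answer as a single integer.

Step 0 (initial): 1 infected
Step 1: +3 new -> 4 infected
Step 2: +3 new -> 7 infected
Step 3: +3 new -> 10 infected
Step 4: +4 new -> 14 infected
Step 5: +6 new -> 20 infected
Step 6: +4 new -> 24 infected
Step 7: +4 new -> 28 infected
Step 8: +3 new -> 31 infected
Step 9: +2 new -> 33 infected
Step 10: +1 new -> 34 infected
Step 11: +0 new -> 34 infected

Answer: 34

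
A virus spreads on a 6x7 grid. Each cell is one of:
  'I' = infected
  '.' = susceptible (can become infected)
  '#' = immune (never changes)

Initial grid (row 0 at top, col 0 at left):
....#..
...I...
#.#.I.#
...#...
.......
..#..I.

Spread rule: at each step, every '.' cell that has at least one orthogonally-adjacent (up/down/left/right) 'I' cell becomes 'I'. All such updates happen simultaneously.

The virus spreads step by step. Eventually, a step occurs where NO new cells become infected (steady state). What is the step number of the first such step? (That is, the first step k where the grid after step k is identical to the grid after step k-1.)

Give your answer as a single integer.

Step 0 (initial): 3 infected
Step 1: +9 new -> 12 infected
Step 2: +7 new -> 19 infected
Step 3: +7 new -> 26 infected
Step 4: +4 new -> 30 infected
Step 5: +3 new -> 33 infected
Step 6: +2 new -> 35 infected
Step 7: +1 new -> 36 infected
Step 8: +0 new -> 36 infected

Answer: 8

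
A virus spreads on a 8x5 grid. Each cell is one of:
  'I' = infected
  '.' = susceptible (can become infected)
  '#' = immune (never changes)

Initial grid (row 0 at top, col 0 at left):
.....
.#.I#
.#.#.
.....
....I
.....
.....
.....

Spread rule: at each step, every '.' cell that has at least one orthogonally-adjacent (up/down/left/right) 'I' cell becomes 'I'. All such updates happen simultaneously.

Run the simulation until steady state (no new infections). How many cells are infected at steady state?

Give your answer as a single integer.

Answer: 36

Derivation:
Step 0 (initial): 2 infected
Step 1: +5 new -> 7 infected
Step 2: +8 new -> 15 infected
Step 3: +6 new -> 21 infected
Step 4: +6 new -> 27 infected
Step 5: +5 new -> 32 infected
Step 6: +3 new -> 35 infected
Step 7: +1 new -> 36 infected
Step 8: +0 new -> 36 infected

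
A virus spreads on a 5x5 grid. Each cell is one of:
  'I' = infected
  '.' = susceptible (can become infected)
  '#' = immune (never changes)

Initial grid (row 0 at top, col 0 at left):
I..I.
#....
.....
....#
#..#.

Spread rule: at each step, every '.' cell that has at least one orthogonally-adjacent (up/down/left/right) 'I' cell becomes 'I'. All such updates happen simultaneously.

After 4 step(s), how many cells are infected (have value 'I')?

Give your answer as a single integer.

Answer: 17

Derivation:
Step 0 (initial): 2 infected
Step 1: +4 new -> 6 infected
Step 2: +4 new -> 10 infected
Step 3: +4 new -> 14 infected
Step 4: +3 new -> 17 infected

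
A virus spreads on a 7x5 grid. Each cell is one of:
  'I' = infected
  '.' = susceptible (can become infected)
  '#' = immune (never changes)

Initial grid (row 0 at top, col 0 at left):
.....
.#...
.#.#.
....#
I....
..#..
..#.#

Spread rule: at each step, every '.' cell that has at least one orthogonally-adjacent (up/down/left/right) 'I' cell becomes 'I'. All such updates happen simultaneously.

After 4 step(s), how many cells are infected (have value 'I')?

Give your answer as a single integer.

Answer: 18

Derivation:
Step 0 (initial): 1 infected
Step 1: +3 new -> 4 infected
Step 2: +5 new -> 9 infected
Step 3: +4 new -> 13 infected
Step 4: +5 new -> 18 infected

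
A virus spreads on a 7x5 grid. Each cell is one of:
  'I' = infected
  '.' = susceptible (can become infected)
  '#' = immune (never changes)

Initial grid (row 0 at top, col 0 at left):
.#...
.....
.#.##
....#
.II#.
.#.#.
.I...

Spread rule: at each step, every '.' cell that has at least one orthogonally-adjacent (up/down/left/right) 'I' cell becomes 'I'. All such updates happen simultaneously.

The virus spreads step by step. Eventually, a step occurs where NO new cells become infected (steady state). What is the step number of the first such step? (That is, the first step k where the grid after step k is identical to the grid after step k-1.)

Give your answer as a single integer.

Answer: 7

Derivation:
Step 0 (initial): 3 infected
Step 1: +6 new -> 9 infected
Step 2: +5 new -> 14 infected
Step 3: +3 new -> 17 infected
Step 4: +5 new -> 22 infected
Step 5: +4 new -> 26 infected
Step 6: +1 new -> 27 infected
Step 7: +0 new -> 27 infected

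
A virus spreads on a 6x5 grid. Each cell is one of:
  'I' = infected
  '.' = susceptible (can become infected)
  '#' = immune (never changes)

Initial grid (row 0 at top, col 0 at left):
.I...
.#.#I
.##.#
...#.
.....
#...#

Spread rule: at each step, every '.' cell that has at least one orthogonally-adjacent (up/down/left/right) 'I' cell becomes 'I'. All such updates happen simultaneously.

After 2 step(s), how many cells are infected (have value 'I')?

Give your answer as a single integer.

Step 0 (initial): 2 infected
Step 1: +3 new -> 5 infected
Step 2: +3 new -> 8 infected

Answer: 8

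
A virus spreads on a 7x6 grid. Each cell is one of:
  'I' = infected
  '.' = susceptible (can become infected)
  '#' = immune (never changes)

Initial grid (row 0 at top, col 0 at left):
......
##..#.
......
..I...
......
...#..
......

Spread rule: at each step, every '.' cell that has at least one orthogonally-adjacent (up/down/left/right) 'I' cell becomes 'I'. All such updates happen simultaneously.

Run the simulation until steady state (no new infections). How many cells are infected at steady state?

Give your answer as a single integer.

Step 0 (initial): 1 infected
Step 1: +4 new -> 5 infected
Step 2: +8 new -> 13 infected
Step 3: +9 new -> 22 infected
Step 4: +8 new -> 30 infected
Step 5: +6 new -> 36 infected
Step 6: +2 new -> 38 infected
Step 7: +0 new -> 38 infected

Answer: 38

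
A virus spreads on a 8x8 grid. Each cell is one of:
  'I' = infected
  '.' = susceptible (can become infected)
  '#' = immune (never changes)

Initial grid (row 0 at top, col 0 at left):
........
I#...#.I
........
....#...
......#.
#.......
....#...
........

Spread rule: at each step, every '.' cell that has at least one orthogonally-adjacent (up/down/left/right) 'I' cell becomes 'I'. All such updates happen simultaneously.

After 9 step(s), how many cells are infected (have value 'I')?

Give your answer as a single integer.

Step 0 (initial): 2 infected
Step 1: +5 new -> 7 infected
Step 2: +6 new -> 13 infected
Step 3: +8 new -> 21 infected
Step 4: +9 new -> 30 infected
Step 5: +8 new -> 38 infected
Step 6: +7 new -> 45 infected
Step 7: +7 new -> 52 infected
Step 8: +4 new -> 56 infected
Step 9: +2 new -> 58 infected

Answer: 58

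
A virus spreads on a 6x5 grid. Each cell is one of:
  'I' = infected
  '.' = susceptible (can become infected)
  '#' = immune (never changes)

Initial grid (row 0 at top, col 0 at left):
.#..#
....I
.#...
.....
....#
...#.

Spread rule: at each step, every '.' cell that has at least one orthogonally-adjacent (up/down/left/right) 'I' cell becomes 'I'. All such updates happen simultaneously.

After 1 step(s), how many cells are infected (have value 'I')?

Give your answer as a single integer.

Step 0 (initial): 1 infected
Step 1: +2 new -> 3 infected

Answer: 3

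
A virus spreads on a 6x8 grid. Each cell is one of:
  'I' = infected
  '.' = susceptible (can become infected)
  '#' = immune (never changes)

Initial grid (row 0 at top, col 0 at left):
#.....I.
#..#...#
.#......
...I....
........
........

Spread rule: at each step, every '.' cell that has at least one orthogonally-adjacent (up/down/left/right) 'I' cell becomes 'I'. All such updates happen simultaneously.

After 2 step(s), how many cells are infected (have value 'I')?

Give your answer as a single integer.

Answer: 19

Derivation:
Step 0 (initial): 2 infected
Step 1: +7 new -> 9 infected
Step 2: +10 new -> 19 infected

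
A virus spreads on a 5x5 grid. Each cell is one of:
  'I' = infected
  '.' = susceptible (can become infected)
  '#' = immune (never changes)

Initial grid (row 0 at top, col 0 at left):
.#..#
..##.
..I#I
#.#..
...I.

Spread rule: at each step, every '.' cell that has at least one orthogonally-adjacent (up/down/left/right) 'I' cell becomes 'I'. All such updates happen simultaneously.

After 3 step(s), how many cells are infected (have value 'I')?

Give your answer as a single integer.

Step 0 (initial): 3 infected
Step 1: +6 new -> 9 infected
Step 2: +4 new -> 13 infected
Step 3: +2 new -> 15 infected

Answer: 15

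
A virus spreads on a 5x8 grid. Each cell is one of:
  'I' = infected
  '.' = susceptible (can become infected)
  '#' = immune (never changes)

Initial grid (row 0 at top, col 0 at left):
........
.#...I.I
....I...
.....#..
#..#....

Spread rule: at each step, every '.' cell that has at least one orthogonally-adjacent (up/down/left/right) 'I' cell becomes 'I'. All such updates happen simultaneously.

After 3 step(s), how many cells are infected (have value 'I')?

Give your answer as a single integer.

Answer: 26

Derivation:
Step 0 (initial): 3 infected
Step 1: +8 new -> 11 infected
Step 2: +8 new -> 19 infected
Step 3: +7 new -> 26 infected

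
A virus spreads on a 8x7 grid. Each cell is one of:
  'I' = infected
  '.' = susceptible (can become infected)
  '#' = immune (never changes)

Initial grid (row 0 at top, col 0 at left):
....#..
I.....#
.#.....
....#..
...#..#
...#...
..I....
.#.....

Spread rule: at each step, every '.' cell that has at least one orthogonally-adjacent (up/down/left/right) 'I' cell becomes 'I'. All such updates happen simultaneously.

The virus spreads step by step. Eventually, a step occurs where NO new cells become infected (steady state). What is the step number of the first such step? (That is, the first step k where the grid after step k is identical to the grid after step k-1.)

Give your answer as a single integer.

Step 0 (initial): 2 infected
Step 1: +7 new -> 9 infected
Step 2: +8 new -> 17 infected
Step 3: +12 new -> 29 infected
Step 4: +8 new -> 37 infected
Step 5: +5 new -> 42 infected
Step 6: +3 new -> 45 infected
Step 7: +3 new -> 48 infected
Step 8: +0 new -> 48 infected

Answer: 8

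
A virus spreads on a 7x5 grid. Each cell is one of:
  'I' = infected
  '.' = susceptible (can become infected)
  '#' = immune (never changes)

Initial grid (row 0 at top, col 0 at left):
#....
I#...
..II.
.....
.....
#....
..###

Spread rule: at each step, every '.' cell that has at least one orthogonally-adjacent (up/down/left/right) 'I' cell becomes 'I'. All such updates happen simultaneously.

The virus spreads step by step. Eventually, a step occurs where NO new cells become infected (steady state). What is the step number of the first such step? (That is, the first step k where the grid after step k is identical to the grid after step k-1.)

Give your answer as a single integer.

Answer: 7

Derivation:
Step 0 (initial): 3 infected
Step 1: +7 new -> 10 infected
Step 2: +8 new -> 18 infected
Step 3: +7 new -> 25 infected
Step 4: +2 new -> 27 infected
Step 5: +1 new -> 28 infected
Step 6: +1 new -> 29 infected
Step 7: +0 new -> 29 infected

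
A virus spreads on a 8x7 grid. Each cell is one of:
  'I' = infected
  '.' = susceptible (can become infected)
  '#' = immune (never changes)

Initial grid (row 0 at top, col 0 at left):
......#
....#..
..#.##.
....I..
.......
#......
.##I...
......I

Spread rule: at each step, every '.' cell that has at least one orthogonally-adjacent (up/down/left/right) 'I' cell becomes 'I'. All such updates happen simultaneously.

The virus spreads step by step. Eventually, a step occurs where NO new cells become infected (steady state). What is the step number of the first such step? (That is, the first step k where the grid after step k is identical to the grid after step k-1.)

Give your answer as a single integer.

Step 0 (initial): 3 infected
Step 1: +8 new -> 11 infected
Step 2: +11 new -> 22 infected
Step 3: +8 new -> 30 infected
Step 4: +7 new -> 37 infected
Step 5: +7 new -> 44 infected
Step 6: +3 new -> 47 infected
Step 7: +1 new -> 48 infected
Step 8: +0 new -> 48 infected

Answer: 8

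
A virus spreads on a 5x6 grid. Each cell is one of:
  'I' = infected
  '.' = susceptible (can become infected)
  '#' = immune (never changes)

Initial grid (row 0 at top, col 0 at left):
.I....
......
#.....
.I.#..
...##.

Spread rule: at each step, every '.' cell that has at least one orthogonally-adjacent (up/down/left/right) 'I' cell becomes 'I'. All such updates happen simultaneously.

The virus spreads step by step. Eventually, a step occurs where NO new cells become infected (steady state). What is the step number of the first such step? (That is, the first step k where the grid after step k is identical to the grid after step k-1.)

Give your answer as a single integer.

Step 0 (initial): 2 infected
Step 1: +7 new -> 9 infected
Step 2: +6 new -> 15 infected
Step 3: +3 new -> 18 infected
Step 4: +3 new -> 21 infected
Step 5: +3 new -> 24 infected
Step 6: +1 new -> 25 infected
Step 7: +1 new -> 26 infected
Step 8: +0 new -> 26 infected

Answer: 8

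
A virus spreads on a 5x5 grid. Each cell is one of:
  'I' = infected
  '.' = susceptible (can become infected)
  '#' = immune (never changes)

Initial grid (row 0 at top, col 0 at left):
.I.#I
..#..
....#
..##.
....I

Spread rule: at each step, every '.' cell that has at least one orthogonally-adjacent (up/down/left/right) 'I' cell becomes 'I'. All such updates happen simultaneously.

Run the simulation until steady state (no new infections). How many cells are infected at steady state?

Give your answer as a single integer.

Step 0 (initial): 3 infected
Step 1: +6 new -> 9 infected
Step 2: +4 new -> 13 infected
Step 3: +5 new -> 18 infected
Step 4: +2 new -> 20 infected
Step 5: +0 new -> 20 infected

Answer: 20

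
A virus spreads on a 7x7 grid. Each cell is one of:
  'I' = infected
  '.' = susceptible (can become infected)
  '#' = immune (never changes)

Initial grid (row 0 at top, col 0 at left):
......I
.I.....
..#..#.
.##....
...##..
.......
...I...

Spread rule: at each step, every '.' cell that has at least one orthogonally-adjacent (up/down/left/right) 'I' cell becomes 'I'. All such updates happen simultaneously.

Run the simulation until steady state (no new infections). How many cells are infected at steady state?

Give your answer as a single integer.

Answer: 43

Derivation:
Step 0 (initial): 3 infected
Step 1: +9 new -> 12 infected
Step 2: +11 new -> 23 infected
Step 3: +10 new -> 33 infected
Step 4: +9 new -> 42 infected
Step 5: +1 new -> 43 infected
Step 6: +0 new -> 43 infected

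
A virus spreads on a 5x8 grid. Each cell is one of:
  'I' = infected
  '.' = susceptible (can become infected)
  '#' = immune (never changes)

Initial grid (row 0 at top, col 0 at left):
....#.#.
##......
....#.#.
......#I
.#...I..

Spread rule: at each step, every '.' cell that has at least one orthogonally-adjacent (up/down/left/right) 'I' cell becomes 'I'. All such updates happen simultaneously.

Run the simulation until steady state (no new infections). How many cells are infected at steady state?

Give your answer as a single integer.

Step 0 (initial): 2 infected
Step 1: +5 new -> 7 infected
Step 2: +4 new -> 11 infected
Step 3: +5 new -> 16 infected
Step 4: +4 new -> 20 infected
Step 5: +3 new -> 23 infected
Step 6: +4 new -> 27 infected
Step 7: +3 new -> 30 infected
Step 8: +1 new -> 31 infected
Step 9: +1 new -> 32 infected
Step 10: +0 new -> 32 infected

Answer: 32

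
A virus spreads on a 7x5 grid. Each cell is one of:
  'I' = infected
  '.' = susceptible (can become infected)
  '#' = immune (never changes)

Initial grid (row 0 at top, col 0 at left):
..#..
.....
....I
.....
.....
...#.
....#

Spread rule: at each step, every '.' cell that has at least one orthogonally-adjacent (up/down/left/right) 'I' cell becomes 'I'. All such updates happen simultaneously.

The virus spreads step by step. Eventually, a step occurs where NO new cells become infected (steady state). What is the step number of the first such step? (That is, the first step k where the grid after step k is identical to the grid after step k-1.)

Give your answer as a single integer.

Step 0 (initial): 1 infected
Step 1: +3 new -> 4 infected
Step 2: +5 new -> 9 infected
Step 3: +6 new -> 15 infected
Step 4: +4 new -> 19 infected
Step 5: +5 new -> 24 infected
Step 6: +4 new -> 28 infected
Step 7: +3 new -> 31 infected
Step 8: +1 new -> 32 infected
Step 9: +0 new -> 32 infected

Answer: 9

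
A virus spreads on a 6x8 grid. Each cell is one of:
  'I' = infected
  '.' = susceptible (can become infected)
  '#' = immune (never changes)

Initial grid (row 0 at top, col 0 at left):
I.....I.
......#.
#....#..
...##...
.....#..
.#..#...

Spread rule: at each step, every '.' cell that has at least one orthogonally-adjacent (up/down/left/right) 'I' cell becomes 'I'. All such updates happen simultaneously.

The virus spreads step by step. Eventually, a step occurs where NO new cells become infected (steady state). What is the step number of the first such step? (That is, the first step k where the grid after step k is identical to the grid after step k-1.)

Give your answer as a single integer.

Step 0 (initial): 2 infected
Step 1: +4 new -> 6 infected
Step 2: +5 new -> 11 infected
Step 3: +5 new -> 16 infected
Step 4: +6 new -> 22 infected
Step 5: +6 new -> 28 infected
Step 6: +5 new -> 33 infected
Step 7: +4 new -> 37 infected
Step 8: +3 new -> 40 infected
Step 9: +0 new -> 40 infected

Answer: 9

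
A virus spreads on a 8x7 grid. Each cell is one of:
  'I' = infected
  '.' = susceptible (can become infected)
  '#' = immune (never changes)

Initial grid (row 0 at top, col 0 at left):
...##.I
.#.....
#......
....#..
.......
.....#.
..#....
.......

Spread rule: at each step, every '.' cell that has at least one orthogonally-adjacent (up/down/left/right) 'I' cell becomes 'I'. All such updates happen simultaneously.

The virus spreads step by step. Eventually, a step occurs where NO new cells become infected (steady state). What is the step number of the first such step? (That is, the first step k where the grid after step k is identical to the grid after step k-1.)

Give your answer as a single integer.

Step 0 (initial): 1 infected
Step 1: +2 new -> 3 infected
Step 2: +2 new -> 5 infected
Step 3: +3 new -> 8 infected
Step 4: +4 new -> 12 infected
Step 5: +4 new -> 16 infected
Step 6: +5 new -> 21 infected
Step 7: +7 new -> 28 infected
Step 8: +6 new -> 34 infected
Step 9: +6 new -> 40 infected
Step 10: +3 new -> 43 infected
Step 11: +3 new -> 46 infected
Step 12: +2 new -> 48 infected
Step 13: +1 new -> 49 infected
Step 14: +0 new -> 49 infected

Answer: 14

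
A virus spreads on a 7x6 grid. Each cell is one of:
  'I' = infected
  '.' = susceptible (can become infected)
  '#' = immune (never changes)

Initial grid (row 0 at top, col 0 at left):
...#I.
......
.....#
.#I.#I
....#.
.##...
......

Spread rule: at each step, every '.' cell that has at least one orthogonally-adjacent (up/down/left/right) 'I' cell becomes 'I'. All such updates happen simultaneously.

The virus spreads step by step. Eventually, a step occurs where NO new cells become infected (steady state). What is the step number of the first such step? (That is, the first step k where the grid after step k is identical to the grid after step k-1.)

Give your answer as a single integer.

Answer: 7

Derivation:
Step 0 (initial): 3 infected
Step 1: +6 new -> 9 infected
Step 2: +9 new -> 18 infected
Step 3: +7 new -> 25 infected
Step 4: +6 new -> 31 infected
Step 5: +3 new -> 34 infected
Step 6: +1 new -> 35 infected
Step 7: +0 new -> 35 infected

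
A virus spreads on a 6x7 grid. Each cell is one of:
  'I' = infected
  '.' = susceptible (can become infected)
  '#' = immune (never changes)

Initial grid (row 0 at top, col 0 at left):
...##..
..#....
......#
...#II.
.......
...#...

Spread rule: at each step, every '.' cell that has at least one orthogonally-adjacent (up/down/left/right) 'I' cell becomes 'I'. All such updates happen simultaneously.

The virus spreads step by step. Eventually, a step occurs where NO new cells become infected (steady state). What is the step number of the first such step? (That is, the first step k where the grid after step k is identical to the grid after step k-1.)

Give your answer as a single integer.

Answer: 8

Derivation:
Step 0 (initial): 2 infected
Step 1: +5 new -> 7 infected
Step 2: +7 new -> 14 infected
Step 3: +6 new -> 20 infected
Step 4: +5 new -> 25 infected
Step 5: +5 new -> 30 infected
Step 6: +4 new -> 34 infected
Step 7: +2 new -> 36 infected
Step 8: +0 new -> 36 infected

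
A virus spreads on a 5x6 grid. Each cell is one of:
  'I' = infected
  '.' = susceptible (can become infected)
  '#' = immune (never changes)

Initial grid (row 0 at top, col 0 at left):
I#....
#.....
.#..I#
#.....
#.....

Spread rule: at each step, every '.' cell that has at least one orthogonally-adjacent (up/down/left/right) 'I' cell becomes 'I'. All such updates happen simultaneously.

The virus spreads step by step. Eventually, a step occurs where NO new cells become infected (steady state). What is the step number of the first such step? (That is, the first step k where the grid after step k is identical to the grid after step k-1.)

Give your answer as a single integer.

Step 0 (initial): 2 infected
Step 1: +3 new -> 5 infected
Step 2: +7 new -> 12 infected
Step 3: +6 new -> 18 infected
Step 4: +4 new -> 22 infected
Step 5: +1 new -> 23 infected
Step 6: +0 new -> 23 infected

Answer: 6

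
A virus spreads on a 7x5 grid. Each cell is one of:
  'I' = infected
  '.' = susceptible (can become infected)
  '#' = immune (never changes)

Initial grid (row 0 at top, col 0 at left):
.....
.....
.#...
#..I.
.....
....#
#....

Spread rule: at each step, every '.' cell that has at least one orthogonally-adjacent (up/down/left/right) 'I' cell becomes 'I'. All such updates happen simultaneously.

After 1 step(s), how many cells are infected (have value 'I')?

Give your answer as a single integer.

Step 0 (initial): 1 infected
Step 1: +4 new -> 5 infected

Answer: 5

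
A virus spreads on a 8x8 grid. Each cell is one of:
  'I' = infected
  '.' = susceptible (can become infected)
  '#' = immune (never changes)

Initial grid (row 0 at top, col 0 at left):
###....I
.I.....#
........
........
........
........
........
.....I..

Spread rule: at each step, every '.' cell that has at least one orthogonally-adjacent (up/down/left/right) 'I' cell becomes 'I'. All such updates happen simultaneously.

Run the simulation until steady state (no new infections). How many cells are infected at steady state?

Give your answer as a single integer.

Step 0 (initial): 3 infected
Step 1: +7 new -> 10 infected
Step 2: +11 new -> 21 infected
Step 3: +15 new -> 36 infected
Step 4: +15 new -> 51 infected
Step 5: +8 new -> 59 infected
Step 6: +1 new -> 60 infected
Step 7: +0 new -> 60 infected

Answer: 60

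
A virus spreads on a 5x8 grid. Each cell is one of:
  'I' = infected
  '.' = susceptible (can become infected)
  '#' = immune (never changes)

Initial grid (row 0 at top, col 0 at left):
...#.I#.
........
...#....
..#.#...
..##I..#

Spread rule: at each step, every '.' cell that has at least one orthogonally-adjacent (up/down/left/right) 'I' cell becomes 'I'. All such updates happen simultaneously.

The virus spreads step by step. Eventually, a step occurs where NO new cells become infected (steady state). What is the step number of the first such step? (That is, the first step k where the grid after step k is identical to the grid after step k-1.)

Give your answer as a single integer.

Answer: 10

Derivation:
Step 0 (initial): 2 infected
Step 1: +3 new -> 5 infected
Step 2: +5 new -> 10 infected
Step 3: +5 new -> 15 infected
Step 4: +4 new -> 19 infected
Step 5: +3 new -> 22 infected
Step 6: +3 new -> 25 infected
Step 7: +3 new -> 28 infected
Step 8: +2 new -> 30 infected
Step 9: +1 new -> 31 infected
Step 10: +0 new -> 31 infected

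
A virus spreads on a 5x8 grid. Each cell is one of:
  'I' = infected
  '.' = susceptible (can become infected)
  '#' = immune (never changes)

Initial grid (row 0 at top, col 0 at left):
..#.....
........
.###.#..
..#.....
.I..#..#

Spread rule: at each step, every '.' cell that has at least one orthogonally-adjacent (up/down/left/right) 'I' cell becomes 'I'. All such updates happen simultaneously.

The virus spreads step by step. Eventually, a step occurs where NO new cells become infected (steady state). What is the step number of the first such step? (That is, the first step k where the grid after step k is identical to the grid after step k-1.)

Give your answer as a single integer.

Step 0 (initial): 1 infected
Step 1: +3 new -> 4 infected
Step 2: +2 new -> 6 infected
Step 3: +2 new -> 8 infected
Step 4: +2 new -> 10 infected
Step 5: +4 new -> 14 infected
Step 6: +5 new -> 19 infected
Step 7: +6 new -> 25 infected
Step 8: +4 new -> 29 infected
Step 9: +2 new -> 31 infected
Step 10: +1 new -> 32 infected
Step 11: +0 new -> 32 infected

Answer: 11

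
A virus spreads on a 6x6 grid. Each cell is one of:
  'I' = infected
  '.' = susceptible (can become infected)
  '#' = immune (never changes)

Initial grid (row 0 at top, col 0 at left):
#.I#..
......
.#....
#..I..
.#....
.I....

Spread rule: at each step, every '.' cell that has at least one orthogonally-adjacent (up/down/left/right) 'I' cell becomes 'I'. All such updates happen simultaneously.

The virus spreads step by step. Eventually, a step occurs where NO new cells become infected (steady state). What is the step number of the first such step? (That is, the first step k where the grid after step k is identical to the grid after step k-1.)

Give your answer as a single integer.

Step 0 (initial): 3 infected
Step 1: +8 new -> 11 infected
Step 2: +10 new -> 21 infected
Step 3: +5 new -> 26 infected
Step 4: +4 new -> 30 infected
Step 5: +1 new -> 31 infected
Step 6: +0 new -> 31 infected

Answer: 6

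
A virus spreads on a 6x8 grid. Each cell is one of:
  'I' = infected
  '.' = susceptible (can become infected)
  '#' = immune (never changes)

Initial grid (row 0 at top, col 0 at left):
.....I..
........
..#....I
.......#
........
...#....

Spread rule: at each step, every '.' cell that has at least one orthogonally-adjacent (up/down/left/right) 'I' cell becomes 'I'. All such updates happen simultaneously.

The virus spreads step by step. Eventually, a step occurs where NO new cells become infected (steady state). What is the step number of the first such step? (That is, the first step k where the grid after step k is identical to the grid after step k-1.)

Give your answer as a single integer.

Step 0 (initial): 2 infected
Step 1: +5 new -> 7 infected
Step 2: +6 new -> 13 infected
Step 3: +5 new -> 18 infected
Step 4: +7 new -> 25 infected
Step 5: +6 new -> 31 infected
Step 6: +5 new -> 36 infected
Step 7: +3 new -> 39 infected
Step 8: +3 new -> 42 infected
Step 9: +2 new -> 44 infected
Step 10: +1 new -> 45 infected
Step 11: +0 new -> 45 infected

Answer: 11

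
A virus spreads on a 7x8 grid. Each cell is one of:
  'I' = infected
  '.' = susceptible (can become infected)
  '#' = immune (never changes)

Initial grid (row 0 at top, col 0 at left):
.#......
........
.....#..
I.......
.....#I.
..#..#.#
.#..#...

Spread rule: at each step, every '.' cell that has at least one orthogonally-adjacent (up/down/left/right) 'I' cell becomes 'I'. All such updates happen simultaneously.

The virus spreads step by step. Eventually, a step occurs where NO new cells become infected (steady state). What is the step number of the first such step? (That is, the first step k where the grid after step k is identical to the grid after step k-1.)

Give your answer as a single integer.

Answer: 8

Derivation:
Step 0 (initial): 2 infected
Step 1: +6 new -> 8 infected
Step 2: +9 new -> 17 infected
Step 3: +12 new -> 29 infected
Step 4: +8 new -> 37 infected
Step 5: +7 new -> 44 infected
Step 6: +3 new -> 47 infected
Step 7: +1 new -> 48 infected
Step 8: +0 new -> 48 infected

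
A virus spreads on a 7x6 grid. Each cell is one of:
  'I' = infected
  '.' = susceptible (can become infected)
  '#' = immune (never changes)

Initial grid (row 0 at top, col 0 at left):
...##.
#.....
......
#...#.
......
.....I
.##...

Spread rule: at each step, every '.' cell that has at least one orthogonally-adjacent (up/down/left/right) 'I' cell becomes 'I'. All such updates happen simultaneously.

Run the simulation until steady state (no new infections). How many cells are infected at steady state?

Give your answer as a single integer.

Answer: 35

Derivation:
Step 0 (initial): 1 infected
Step 1: +3 new -> 4 infected
Step 2: +4 new -> 8 infected
Step 3: +4 new -> 12 infected
Step 4: +5 new -> 17 infected
Step 5: +6 new -> 23 infected
Step 6: +5 new -> 28 infected
Step 7: +2 new -> 30 infected
Step 8: +3 new -> 33 infected
Step 9: +1 new -> 34 infected
Step 10: +1 new -> 35 infected
Step 11: +0 new -> 35 infected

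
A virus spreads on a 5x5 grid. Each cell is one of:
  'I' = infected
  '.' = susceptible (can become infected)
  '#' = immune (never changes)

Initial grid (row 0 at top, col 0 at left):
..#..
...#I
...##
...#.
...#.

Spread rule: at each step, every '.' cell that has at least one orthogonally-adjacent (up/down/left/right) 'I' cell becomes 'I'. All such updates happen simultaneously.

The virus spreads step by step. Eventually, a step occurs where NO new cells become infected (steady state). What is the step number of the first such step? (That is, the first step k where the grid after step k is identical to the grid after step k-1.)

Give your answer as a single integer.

Answer: 3

Derivation:
Step 0 (initial): 1 infected
Step 1: +1 new -> 2 infected
Step 2: +1 new -> 3 infected
Step 3: +0 new -> 3 infected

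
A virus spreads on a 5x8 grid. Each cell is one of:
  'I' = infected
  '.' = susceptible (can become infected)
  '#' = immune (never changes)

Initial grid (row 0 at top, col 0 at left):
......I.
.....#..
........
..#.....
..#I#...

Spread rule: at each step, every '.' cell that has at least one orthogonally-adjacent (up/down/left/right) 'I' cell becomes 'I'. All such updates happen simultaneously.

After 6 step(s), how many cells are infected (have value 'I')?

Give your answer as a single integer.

Answer: 35

Derivation:
Step 0 (initial): 2 infected
Step 1: +4 new -> 6 infected
Step 2: +5 new -> 11 infected
Step 3: +9 new -> 20 infected
Step 4: +6 new -> 26 infected
Step 5: +5 new -> 31 infected
Step 6: +4 new -> 35 infected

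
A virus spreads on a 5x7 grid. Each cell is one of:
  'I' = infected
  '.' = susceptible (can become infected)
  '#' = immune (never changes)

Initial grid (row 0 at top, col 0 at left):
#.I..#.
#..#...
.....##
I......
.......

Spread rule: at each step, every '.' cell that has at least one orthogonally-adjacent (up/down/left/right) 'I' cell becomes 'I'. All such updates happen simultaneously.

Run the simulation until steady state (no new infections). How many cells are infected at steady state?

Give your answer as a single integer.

Answer: 29

Derivation:
Step 0 (initial): 2 infected
Step 1: +6 new -> 8 infected
Step 2: +6 new -> 14 infected
Step 3: +4 new -> 18 infected
Step 4: +4 new -> 22 infected
Step 5: +3 new -> 25 infected
Step 6: +3 new -> 28 infected
Step 7: +1 new -> 29 infected
Step 8: +0 new -> 29 infected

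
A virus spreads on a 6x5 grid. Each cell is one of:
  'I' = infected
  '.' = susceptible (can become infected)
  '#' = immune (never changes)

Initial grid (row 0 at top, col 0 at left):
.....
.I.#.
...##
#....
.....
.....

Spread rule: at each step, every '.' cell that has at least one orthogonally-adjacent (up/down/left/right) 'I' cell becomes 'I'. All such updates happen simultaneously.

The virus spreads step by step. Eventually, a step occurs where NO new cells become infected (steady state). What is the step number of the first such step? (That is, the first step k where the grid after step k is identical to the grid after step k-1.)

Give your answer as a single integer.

Step 0 (initial): 1 infected
Step 1: +4 new -> 5 infected
Step 2: +5 new -> 10 infected
Step 3: +3 new -> 13 infected
Step 4: +5 new -> 18 infected
Step 5: +5 new -> 23 infected
Step 6: +2 new -> 25 infected
Step 7: +1 new -> 26 infected
Step 8: +0 new -> 26 infected

Answer: 8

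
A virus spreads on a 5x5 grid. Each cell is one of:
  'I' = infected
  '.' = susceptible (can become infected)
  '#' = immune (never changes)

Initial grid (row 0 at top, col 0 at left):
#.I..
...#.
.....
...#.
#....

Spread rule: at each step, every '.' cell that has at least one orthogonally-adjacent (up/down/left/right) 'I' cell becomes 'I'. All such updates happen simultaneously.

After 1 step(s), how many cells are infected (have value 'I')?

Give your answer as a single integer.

Answer: 4

Derivation:
Step 0 (initial): 1 infected
Step 1: +3 new -> 4 infected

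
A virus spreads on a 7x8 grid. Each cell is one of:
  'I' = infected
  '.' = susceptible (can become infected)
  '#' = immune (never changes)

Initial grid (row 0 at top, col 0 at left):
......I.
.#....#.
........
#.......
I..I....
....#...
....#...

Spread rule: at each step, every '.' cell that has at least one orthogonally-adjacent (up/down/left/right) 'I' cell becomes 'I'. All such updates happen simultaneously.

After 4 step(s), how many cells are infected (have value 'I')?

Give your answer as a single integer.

Step 0 (initial): 3 infected
Step 1: +8 new -> 11 infected
Step 2: +12 new -> 23 infected
Step 3: +13 new -> 36 infected
Step 4: +9 new -> 45 infected

Answer: 45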